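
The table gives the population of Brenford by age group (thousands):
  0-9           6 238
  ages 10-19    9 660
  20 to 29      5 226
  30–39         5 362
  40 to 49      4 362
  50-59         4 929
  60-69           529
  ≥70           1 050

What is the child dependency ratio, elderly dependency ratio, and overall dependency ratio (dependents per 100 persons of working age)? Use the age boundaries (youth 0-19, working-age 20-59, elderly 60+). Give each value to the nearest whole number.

0–19: 6 238 + 9 660 = 15 898
20–59: 5 226 + 5 362 + 4 362 + 4 929 = 19 879
60+: 529 + 1 050 = 1 579
Youth dependency ratio = 15 898 / 19 879 × 100 = 80
Old-age dependency ratio = 1 579 / 19 879 × 100 = 8
Total dependency ratio = (15 898 + 1 579) / 19 879 × 100 = 17 477 / 19 879 × 100 = 88

Youth dependency ratio: 80
Old-age dependency ratio: 8
Total dependency ratio: 88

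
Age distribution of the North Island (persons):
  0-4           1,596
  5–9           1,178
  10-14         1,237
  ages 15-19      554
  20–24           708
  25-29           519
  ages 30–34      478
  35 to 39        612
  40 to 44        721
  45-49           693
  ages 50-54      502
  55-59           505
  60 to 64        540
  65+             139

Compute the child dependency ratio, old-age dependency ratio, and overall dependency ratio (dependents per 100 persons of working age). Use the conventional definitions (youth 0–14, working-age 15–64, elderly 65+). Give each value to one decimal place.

0–14: 1,596 + 1,178 + 1,237 = 4,011
15–64: 554 + 708 + 519 + 478 + 612 + 721 + 693 + 502 + 505 + 540 = 5,832
65+: 139
Youth dependency ratio = 4,011 / 5,832 × 100 = 68.8
Old-age dependency ratio = 139 / 5,832 × 100 = 2.4
Total dependency ratio = (4,011 + 139) / 5,832 × 100 = 4,150 / 5,832 × 100 = 71.2

Youth dependency ratio: 68.8
Old-age dependency ratio: 2.4
Total dependency ratio: 71.2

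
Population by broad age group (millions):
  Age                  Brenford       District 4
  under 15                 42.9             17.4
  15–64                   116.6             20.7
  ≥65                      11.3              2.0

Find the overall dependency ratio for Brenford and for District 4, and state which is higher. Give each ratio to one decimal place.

Brenford: 46.5
District 4: 93.7
Higher: District 4

Brenford: (42.9 + 11.3) / 116.6 × 100 = 54.2 / 116.6 × 100 = 46.5
District 4: (17.4 + 2.0) / 20.7 × 100 = 19.4 / 20.7 × 100 = 93.7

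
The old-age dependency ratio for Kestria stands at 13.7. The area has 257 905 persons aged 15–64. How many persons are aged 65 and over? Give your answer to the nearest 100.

Aged 65 and over: 35 300

Old-age dependency ratio = elderly / working-age × 100
13.7 = E / 257 905 × 100
⇒ 35 300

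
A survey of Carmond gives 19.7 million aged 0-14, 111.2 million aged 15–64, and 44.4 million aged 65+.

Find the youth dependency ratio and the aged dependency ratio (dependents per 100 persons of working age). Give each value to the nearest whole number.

Youth dependency ratio: 18
Old-age dependency ratio: 40

Youth dependency ratio = 19.7 / 111.2 × 100 = 18
Old-age dependency ratio = 44.4 / 111.2 × 100 = 40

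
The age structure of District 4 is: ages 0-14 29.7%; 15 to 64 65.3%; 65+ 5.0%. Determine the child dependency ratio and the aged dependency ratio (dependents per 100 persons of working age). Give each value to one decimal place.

Youth dependency ratio: 45.5
Old-age dependency ratio: 7.7

Youth dependency ratio = 29.7 / 65.3 × 100 = 45.5
Old-age dependency ratio = 5.0 / 65.3 × 100 = 7.7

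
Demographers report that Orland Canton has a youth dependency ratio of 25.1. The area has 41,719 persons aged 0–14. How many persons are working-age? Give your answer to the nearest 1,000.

Working-age: 166,000

Youth dependency ratio = youth / working-age × 100
25.1 = 41,719 / W × 100
⇒ 166,000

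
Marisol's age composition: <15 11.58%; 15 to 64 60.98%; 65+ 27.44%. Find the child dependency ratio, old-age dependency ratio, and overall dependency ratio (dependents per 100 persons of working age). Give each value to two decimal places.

Youth dependency ratio = 11.58 / 60.98 × 100 = 18.99
Old-age dependency ratio = 27.44 / 60.98 × 100 = 45.00
Total dependency ratio = (11.58 + 27.44) / 60.98 × 100 = 39.02 / 60.98 × 100 = 63.99

Youth dependency ratio: 18.99
Old-age dependency ratio: 45.00
Total dependency ratio: 63.99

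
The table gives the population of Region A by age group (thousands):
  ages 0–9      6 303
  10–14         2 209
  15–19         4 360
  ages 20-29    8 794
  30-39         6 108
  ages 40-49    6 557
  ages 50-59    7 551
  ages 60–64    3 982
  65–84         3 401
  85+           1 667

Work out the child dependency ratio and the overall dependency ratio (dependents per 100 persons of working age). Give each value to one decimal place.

0–14: 6 303 + 2 209 = 8 512
15–64: 4 360 + 8 794 + 6 108 + 6 557 + 7 551 + 3 982 = 37 352
65+: 3 401 + 1 667 = 5 068
Youth dependency ratio = 8 512 / 37 352 × 100 = 22.8
Total dependency ratio = (8 512 + 5 068) / 37 352 × 100 = 13 580 / 37 352 × 100 = 36.4

Youth dependency ratio: 22.8
Total dependency ratio: 36.4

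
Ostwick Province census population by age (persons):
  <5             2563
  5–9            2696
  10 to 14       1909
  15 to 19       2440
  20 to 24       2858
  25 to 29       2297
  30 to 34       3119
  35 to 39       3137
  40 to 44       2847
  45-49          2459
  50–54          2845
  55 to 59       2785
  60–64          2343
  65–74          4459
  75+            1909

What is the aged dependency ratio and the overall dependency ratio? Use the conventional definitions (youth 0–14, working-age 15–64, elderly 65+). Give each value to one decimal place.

0–14: 2563 + 2696 + 1909 = 7168
15–64: 2440 + 2858 + 2297 + 3119 + 3137 + 2847 + 2459 + 2845 + 2785 + 2343 = 27130
65+: 4459 + 1909 = 6368
Old-age dependency ratio = 6368 / 27130 × 100 = 23.5
Total dependency ratio = (7168 + 6368) / 27130 × 100 = 13536 / 27130 × 100 = 49.9

Old-age dependency ratio: 23.5
Total dependency ratio: 49.9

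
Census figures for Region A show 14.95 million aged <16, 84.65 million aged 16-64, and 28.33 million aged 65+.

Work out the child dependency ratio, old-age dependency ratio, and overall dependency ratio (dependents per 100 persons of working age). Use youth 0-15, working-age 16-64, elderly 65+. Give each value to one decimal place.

Youth dependency ratio = 14.95 / 84.65 × 100 = 17.7
Old-age dependency ratio = 28.33 / 84.65 × 100 = 33.5
Total dependency ratio = (14.95 + 28.33) / 84.65 × 100 = 43.28 / 84.65 × 100 = 51.1

Youth dependency ratio: 17.7
Old-age dependency ratio: 33.5
Total dependency ratio: 51.1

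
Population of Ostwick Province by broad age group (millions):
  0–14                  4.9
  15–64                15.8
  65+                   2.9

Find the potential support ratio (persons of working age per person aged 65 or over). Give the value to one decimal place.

Potential support ratio = 15.8 / 2.9 = 5.4

Potential support ratio: 5.4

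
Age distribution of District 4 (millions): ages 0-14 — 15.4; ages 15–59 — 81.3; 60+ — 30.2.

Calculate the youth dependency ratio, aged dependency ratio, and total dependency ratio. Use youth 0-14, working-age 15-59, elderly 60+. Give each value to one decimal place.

Youth dependency ratio = 15.4 / 81.3 × 100 = 18.9
Old-age dependency ratio = 30.2 / 81.3 × 100 = 37.1
Total dependency ratio = (15.4 + 30.2) / 81.3 × 100 = 45.6 / 81.3 × 100 = 56.1

Youth dependency ratio: 18.9
Old-age dependency ratio: 37.1
Total dependency ratio: 56.1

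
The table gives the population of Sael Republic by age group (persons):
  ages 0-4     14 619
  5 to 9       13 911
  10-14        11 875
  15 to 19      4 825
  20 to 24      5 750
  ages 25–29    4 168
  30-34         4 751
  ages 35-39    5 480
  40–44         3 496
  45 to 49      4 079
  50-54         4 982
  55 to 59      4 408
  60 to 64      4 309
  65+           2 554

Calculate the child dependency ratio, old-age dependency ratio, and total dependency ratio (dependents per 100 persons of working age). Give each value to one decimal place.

0–14: 14 619 + 13 911 + 11 875 = 40 405
15–64: 4 825 + 5 750 + 4 168 + 4 751 + 5 480 + 3 496 + 4 079 + 4 982 + 4 408 + 4 309 = 46 248
65+: 2 554
Youth dependency ratio = 40 405 / 46 248 × 100 = 87.4
Old-age dependency ratio = 2 554 / 46 248 × 100 = 5.5
Total dependency ratio = (40 405 + 2 554) / 46 248 × 100 = 42 959 / 46 248 × 100 = 92.9

Youth dependency ratio: 87.4
Old-age dependency ratio: 5.5
Total dependency ratio: 92.9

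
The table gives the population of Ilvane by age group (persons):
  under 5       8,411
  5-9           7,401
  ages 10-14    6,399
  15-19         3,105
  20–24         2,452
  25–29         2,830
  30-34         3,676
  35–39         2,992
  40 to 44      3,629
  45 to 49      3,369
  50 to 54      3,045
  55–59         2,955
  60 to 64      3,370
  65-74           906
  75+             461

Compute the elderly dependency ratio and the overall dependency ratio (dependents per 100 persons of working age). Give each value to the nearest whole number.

Old-age dependency ratio: 4
Total dependency ratio: 75

0–14: 8,411 + 7,401 + 6,399 = 22,211
15–64: 3,105 + 2,452 + 2,830 + 3,676 + 2,992 + 3,629 + 3,369 + 3,045 + 2,955 + 3,370 = 31,423
65+: 906 + 461 = 1,367
Old-age dependency ratio = 1,367 / 31,423 × 100 = 4
Total dependency ratio = (22,211 + 1,367) / 31,423 × 100 = 23,578 / 31,423 × 100 = 75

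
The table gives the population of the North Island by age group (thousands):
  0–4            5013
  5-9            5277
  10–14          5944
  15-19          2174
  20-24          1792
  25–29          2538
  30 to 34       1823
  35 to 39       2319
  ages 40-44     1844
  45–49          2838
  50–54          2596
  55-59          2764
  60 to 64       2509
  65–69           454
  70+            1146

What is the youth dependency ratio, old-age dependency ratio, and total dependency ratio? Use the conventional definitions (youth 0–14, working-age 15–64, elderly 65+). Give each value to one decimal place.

Youth dependency ratio: 70.0
Old-age dependency ratio: 6.9
Total dependency ratio: 76.9

0–14: 5013 + 5277 + 5944 = 16234
15–64: 2174 + 1792 + 2538 + 1823 + 2319 + 1844 + 2838 + 2596 + 2764 + 2509 = 23197
65+: 454 + 1146 = 1600
Youth dependency ratio = 16234 / 23197 × 100 = 70.0
Old-age dependency ratio = 1600 / 23197 × 100 = 6.9
Total dependency ratio = (16234 + 1600) / 23197 × 100 = 17834 / 23197 × 100 = 76.9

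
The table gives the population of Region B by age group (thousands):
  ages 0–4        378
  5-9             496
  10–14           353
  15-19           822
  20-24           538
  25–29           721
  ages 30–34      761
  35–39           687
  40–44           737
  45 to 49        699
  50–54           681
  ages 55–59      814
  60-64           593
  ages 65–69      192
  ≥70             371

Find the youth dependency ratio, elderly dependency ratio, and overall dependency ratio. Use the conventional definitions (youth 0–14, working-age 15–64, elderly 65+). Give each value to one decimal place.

0–14: 378 + 496 + 353 = 1,227
15–64: 822 + 538 + 721 + 761 + 687 + 737 + 699 + 681 + 814 + 593 = 7,053
65+: 192 + 371 = 563
Youth dependency ratio = 1,227 / 7,053 × 100 = 17.4
Old-age dependency ratio = 563 / 7,053 × 100 = 8.0
Total dependency ratio = (1,227 + 563) / 7,053 × 100 = 1,790 / 7,053 × 100 = 25.4

Youth dependency ratio: 17.4
Old-age dependency ratio: 8.0
Total dependency ratio: 25.4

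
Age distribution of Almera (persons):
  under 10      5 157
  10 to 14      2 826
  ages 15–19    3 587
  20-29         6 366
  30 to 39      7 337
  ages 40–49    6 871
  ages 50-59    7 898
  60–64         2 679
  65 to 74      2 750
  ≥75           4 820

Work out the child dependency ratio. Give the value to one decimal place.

Youth dependency ratio: 23.0

0–14: 5 157 + 2 826 = 7 983
15–64: 3 587 + 6 366 + 7 337 + 6 871 + 7 898 + 2 679 = 34 738
65+: 2 750 + 4 820 = 7 570
Youth dependency ratio = 7 983 / 34 738 × 100 = 23.0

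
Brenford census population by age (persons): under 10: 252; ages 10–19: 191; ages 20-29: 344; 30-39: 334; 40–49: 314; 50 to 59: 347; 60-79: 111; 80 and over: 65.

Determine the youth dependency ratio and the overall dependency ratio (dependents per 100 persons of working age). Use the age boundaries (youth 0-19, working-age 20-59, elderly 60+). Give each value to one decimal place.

Youth dependency ratio: 33.1
Total dependency ratio: 46.2

0–19: 252 + 191 = 443
20–59: 344 + 334 + 314 + 347 = 1 339
60+: 111 + 65 = 176
Youth dependency ratio = 443 / 1 339 × 100 = 33.1
Total dependency ratio = (443 + 176) / 1 339 × 100 = 619 / 1 339 × 100 = 46.2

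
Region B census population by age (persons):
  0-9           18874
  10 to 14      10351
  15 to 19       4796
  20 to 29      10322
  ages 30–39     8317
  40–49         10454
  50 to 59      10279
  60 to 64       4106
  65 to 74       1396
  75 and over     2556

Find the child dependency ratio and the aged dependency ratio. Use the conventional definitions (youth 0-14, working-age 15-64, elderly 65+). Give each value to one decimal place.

Youth dependency ratio: 60.5
Old-age dependency ratio: 8.2

0–14: 18874 + 10351 = 29225
15–64: 4796 + 10322 + 8317 + 10454 + 10279 + 4106 = 48274
65+: 1396 + 2556 = 3952
Youth dependency ratio = 29225 / 48274 × 100 = 60.5
Old-age dependency ratio = 3952 / 48274 × 100 = 8.2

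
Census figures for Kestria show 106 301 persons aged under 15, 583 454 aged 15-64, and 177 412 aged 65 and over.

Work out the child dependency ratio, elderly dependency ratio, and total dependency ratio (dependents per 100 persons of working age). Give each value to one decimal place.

Youth dependency ratio = 106 301 / 583 454 × 100 = 18.2
Old-age dependency ratio = 177 412 / 583 454 × 100 = 30.4
Total dependency ratio = (106 301 + 177 412) / 583 454 × 100 = 283 713 / 583 454 × 100 = 48.6

Youth dependency ratio: 18.2
Old-age dependency ratio: 30.4
Total dependency ratio: 48.6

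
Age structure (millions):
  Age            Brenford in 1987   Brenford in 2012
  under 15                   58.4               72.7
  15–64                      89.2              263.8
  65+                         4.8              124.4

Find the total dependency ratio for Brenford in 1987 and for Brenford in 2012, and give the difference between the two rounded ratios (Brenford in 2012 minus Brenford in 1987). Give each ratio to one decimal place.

Brenford in 1987: 70.9
Brenford in 2012: 74.7
Difference: +3.8

Brenford in 1987: (58.4 + 4.8) / 89.2 × 100 = 63.2 / 89.2 × 100 = 70.9
Brenford in 2012: (72.7 + 124.4) / 263.8 × 100 = 197.1 / 263.8 × 100 = 74.7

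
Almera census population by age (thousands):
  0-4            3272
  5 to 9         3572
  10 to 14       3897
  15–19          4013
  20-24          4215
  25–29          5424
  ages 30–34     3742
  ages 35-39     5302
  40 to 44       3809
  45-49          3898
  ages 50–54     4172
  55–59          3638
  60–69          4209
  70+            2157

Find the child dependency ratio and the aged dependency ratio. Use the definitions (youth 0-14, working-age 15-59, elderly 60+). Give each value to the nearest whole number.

0–14: 3272 + 3572 + 3897 = 10741
15–59: 4013 + 4215 + 5424 + 3742 + 5302 + 3809 + 3898 + 4172 + 3638 = 38213
60+: 4209 + 2157 = 6366
Youth dependency ratio = 10741 / 38213 × 100 = 28
Old-age dependency ratio = 6366 / 38213 × 100 = 17

Youth dependency ratio: 28
Old-age dependency ratio: 17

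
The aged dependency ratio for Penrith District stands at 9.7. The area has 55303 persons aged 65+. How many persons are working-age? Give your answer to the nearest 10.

Old-age dependency ratio = elderly / working-age × 100
9.7 = 55303 / W × 100
⇒ 570130

Working-age: 570130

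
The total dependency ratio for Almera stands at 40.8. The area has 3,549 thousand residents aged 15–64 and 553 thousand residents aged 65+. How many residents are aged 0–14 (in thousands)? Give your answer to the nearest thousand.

Aged 0–14: 895

Total dependency ratio = (youth + elderly) / working-age × 100
40.8 = (Y + 553) / 3,549 × 100
⇒ 895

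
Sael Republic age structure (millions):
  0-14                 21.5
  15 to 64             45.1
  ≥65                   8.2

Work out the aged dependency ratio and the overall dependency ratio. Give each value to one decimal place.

Old-age dependency ratio: 18.2
Total dependency ratio: 65.9

Old-age dependency ratio = 8.2 / 45.1 × 100 = 18.2
Total dependency ratio = (21.5 + 8.2) / 45.1 × 100 = 29.7 / 45.1 × 100 = 65.9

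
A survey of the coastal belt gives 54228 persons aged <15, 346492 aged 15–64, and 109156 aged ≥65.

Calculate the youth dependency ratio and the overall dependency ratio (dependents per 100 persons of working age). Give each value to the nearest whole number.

Youth dependency ratio: 16
Total dependency ratio: 47

Youth dependency ratio = 54228 / 346492 × 100 = 16
Total dependency ratio = (54228 + 109156) / 346492 × 100 = 163384 / 346492 × 100 = 47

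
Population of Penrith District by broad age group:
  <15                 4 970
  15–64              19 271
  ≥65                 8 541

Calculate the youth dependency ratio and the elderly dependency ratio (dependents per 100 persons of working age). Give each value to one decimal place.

Youth dependency ratio = 4 970 / 19 271 × 100 = 25.8
Old-age dependency ratio = 8 541 / 19 271 × 100 = 44.3

Youth dependency ratio: 25.8
Old-age dependency ratio: 44.3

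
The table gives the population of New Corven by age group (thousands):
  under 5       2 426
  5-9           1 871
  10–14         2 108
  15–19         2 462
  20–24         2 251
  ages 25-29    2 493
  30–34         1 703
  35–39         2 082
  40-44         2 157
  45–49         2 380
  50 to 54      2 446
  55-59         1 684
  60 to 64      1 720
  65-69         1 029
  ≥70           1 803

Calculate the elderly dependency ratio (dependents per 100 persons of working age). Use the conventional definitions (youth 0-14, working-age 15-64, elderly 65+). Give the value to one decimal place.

Old-age dependency ratio: 13.2

0–14: 2 426 + 1 871 + 2 108 = 6 405
15–64: 2 462 + 2 251 + 2 493 + 1 703 + 2 082 + 2 157 + 2 380 + 2 446 + 1 684 + 1 720 = 21 378
65+: 1 029 + 1 803 = 2 832
Old-age dependency ratio = 2 832 / 21 378 × 100 = 13.2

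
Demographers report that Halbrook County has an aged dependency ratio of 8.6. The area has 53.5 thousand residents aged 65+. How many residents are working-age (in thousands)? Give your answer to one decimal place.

Working-age: 622.1

Old-age dependency ratio = elderly / working-age × 100
8.6 = 53.5 / W × 100
⇒ 622.1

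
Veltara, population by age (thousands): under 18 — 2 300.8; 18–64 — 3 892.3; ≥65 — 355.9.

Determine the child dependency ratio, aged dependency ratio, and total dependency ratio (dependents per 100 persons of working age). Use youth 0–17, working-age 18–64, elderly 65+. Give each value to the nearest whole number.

Youth dependency ratio = 2 300.8 / 3 892.3 × 100 = 59
Old-age dependency ratio = 355.9 / 3 892.3 × 100 = 9
Total dependency ratio = (2 300.8 + 355.9) / 3 892.3 × 100 = 2 656.7 / 3 892.3 × 100 = 68

Youth dependency ratio: 59
Old-age dependency ratio: 9
Total dependency ratio: 68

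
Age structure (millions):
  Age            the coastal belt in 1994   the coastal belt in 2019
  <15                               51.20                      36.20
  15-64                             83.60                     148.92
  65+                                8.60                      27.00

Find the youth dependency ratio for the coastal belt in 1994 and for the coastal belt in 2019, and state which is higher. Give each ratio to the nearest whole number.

the coastal belt in 1994: 51.20 / 83.60 × 100 = 61
the coastal belt in 2019: 36.20 / 148.92 × 100 = 24

the coastal belt in 1994: 61
the coastal belt in 2019: 24
Higher: the coastal belt in 1994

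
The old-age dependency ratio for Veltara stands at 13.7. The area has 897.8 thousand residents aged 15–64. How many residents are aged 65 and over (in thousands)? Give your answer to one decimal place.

Old-age dependency ratio = elderly / working-age × 100
13.7 = E / 897.8 × 100
⇒ 123.0

Aged 65 and over: 123.0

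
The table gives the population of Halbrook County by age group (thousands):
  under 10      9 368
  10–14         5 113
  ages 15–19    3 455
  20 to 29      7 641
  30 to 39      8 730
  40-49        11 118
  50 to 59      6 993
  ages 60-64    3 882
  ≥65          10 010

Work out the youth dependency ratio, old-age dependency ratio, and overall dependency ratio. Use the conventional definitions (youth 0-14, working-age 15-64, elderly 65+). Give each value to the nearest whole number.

0–14: 9 368 + 5 113 = 14 481
15–64: 3 455 + 7 641 + 8 730 + 11 118 + 6 993 + 3 882 = 41 819
65+: 10 010
Youth dependency ratio = 14 481 / 41 819 × 100 = 35
Old-age dependency ratio = 10 010 / 41 819 × 100 = 24
Total dependency ratio = (14 481 + 10 010) / 41 819 × 100 = 24 491 / 41 819 × 100 = 59

Youth dependency ratio: 35
Old-age dependency ratio: 24
Total dependency ratio: 59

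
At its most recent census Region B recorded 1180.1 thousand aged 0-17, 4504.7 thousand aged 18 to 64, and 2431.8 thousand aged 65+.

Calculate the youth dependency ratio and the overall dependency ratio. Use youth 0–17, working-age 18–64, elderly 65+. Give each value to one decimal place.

Youth dependency ratio = 1180.1 / 4504.7 × 100 = 26.2
Total dependency ratio = (1180.1 + 2431.8) / 4504.7 × 100 = 3611.9 / 4504.7 × 100 = 80.2

Youth dependency ratio: 26.2
Total dependency ratio: 80.2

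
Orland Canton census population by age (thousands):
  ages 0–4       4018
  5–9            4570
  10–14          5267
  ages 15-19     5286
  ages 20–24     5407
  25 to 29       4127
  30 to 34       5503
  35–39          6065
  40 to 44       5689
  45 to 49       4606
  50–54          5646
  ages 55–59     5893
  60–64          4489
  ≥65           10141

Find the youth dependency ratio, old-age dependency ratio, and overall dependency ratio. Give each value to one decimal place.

0–14: 4018 + 4570 + 5267 = 13855
15–64: 5286 + 5407 + 4127 + 5503 + 6065 + 5689 + 4606 + 5646 + 5893 + 4489 = 52711
65+: 10141
Youth dependency ratio = 13855 / 52711 × 100 = 26.3
Old-age dependency ratio = 10141 / 52711 × 100 = 19.2
Total dependency ratio = (13855 + 10141) / 52711 × 100 = 23996 / 52711 × 100 = 45.5

Youth dependency ratio: 26.3
Old-age dependency ratio: 19.2
Total dependency ratio: 45.5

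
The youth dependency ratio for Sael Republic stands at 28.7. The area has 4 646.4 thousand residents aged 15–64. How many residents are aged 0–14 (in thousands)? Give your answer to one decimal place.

Aged 0–14: 1 333.5

Youth dependency ratio = youth / working-age × 100
28.7 = Y / 4 646.4 × 100
⇒ 1 333.5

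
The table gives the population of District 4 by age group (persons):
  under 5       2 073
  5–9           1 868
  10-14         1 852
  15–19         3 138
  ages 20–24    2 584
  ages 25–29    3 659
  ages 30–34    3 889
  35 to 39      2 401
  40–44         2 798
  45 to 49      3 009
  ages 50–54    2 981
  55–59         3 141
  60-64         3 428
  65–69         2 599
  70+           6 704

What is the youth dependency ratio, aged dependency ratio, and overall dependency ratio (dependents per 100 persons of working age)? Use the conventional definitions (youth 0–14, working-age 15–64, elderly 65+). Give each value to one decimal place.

0–14: 2 073 + 1 868 + 1 852 = 5 793
15–64: 3 138 + 2 584 + 3 659 + 3 889 + 2 401 + 2 798 + 3 009 + 2 981 + 3 141 + 3 428 = 31 028
65+: 2 599 + 6 704 = 9 303
Youth dependency ratio = 5 793 / 31 028 × 100 = 18.7
Old-age dependency ratio = 9 303 / 31 028 × 100 = 30.0
Total dependency ratio = (5 793 + 9 303) / 31 028 × 100 = 15 096 / 31 028 × 100 = 48.7

Youth dependency ratio: 18.7
Old-age dependency ratio: 30.0
Total dependency ratio: 48.7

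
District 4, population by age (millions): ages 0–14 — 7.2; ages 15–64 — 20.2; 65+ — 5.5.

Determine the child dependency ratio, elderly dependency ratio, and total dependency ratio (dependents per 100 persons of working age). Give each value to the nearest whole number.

Youth dependency ratio: 36
Old-age dependency ratio: 27
Total dependency ratio: 63

Youth dependency ratio = 7.2 / 20.2 × 100 = 36
Old-age dependency ratio = 5.5 / 20.2 × 100 = 27
Total dependency ratio = (7.2 + 5.5) / 20.2 × 100 = 12.7 / 20.2 × 100 = 63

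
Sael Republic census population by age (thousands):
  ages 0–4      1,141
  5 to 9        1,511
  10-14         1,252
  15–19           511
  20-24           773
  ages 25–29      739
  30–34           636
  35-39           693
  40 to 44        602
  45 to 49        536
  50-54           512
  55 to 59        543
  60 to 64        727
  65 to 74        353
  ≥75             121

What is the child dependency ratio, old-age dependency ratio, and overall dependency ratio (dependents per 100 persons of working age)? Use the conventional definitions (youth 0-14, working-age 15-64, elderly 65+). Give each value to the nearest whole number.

Youth dependency ratio: 62
Old-age dependency ratio: 8
Total dependency ratio: 70

0–14: 1,141 + 1,511 + 1,252 = 3,904
15–64: 511 + 773 + 739 + 636 + 693 + 602 + 536 + 512 + 543 + 727 = 6,272
65+: 353 + 121 = 474
Youth dependency ratio = 3,904 / 6,272 × 100 = 62
Old-age dependency ratio = 474 / 6,272 × 100 = 8
Total dependency ratio = (3,904 + 474) / 6,272 × 100 = 4,378 / 6,272 × 100 = 70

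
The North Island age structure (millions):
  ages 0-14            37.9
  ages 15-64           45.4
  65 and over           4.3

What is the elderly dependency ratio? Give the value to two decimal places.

Old-age dependency ratio = 4.3 / 45.4 × 100 = 9.47

Old-age dependency ratio: 9.47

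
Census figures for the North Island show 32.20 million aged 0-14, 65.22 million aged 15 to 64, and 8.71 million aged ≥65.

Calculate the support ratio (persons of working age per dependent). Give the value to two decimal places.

Support ratio: 1.59

Support ratio = 65.22 / (32.20 + 8.71) = 65.22 / 40.91 = 1.59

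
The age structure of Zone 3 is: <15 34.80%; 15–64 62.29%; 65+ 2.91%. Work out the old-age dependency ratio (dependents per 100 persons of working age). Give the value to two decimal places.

Old-age dependency ratio: 4.67

Old-age dependency ratio = 2.91 / 62.29 × 100 = 4.67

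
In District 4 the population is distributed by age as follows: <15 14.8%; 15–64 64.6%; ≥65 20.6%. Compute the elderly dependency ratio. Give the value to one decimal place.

Old-age dependency ratio: 31.9

Old-age dependency ratio = 20.6 / 64.6 × 100 = 31.9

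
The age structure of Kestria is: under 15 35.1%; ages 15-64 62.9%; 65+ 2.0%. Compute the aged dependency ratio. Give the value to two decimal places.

Old-age dependency ratio: 3.18

Old-age dependency ratio = 2.0 / 62.9 × 100 = 3.18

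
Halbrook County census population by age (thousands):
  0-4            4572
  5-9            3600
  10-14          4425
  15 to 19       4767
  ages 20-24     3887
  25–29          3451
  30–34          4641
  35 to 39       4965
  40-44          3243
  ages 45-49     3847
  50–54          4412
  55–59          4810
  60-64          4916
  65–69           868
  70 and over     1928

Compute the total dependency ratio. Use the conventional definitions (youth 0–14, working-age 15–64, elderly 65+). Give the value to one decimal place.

Total dependency ratio: 35.8

0–14: 4572 + 3600 + 4425 = 12597
15–64: 4767 + 3887 + 3451 + 4641 + 4965 + 3243 + 3847 + 4412 + 4810 + 4916 = 42939
65+: 868 + 1928 = 2796
Total dependency ratio = (12597 + 2796) / 42939 × 100 = 15393 / 42939 × 100 = 35.8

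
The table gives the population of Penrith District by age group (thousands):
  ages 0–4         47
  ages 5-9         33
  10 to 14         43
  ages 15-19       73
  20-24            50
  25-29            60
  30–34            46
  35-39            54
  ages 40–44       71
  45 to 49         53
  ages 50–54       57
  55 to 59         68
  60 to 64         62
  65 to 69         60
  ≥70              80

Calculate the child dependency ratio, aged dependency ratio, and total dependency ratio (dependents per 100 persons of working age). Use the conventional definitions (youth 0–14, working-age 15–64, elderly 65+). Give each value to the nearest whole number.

0–14: 47 + 33 + 43 = 123
15–64: 73 + 50 + 60 + 46 + 54 + 71 + 53 + 57 + 68 + 62 = 594
65+: 60 + 80 = 140
Youth dependency ratio = 123 / 594 × 100 = 21
Old-age dependency ratio = 140 / 594 × 100 = 24
Total dependency ratio = (123 + 140) / 594 × 100 = 263 / 594 × 100 = 44

Youth dependency ratio: 21
Old-age dependency ratio: 24
Total dependency ratio: 44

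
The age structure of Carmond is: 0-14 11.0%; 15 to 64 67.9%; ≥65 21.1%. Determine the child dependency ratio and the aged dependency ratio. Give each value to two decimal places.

Youth dependency ratio = 11.0 / 67.9 × 100 = 16.20
Old-age dependency ratio = 21.1 / 67.9 × 100 = 31.08

Youth dependency ratio: 16.20
Old-age dependency ratio: 31.08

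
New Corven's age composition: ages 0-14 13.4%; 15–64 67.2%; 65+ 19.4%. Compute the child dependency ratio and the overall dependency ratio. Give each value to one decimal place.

Youth dependency ratio = 13.4 / 67.2 × 100 = 19.9
Total dependency ratio = (13.4 + 19.4) / 67.2 × 100 = 32.8 / 67.2 × 100 = 48.8

Youth dependency ratio: 19.9
Total dependency ratio: 48.8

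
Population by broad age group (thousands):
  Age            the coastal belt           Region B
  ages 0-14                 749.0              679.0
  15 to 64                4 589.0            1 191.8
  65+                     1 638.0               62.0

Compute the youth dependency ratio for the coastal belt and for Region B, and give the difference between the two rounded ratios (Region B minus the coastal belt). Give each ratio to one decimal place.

the coastal belt: 749.0 / 4 589.0 × 100 = 16.3
Region B: 679.0 / 1 191.8 × 100 = 57.0

the coastal belt: 16.3
Region B: 57.0
Difference: +40.7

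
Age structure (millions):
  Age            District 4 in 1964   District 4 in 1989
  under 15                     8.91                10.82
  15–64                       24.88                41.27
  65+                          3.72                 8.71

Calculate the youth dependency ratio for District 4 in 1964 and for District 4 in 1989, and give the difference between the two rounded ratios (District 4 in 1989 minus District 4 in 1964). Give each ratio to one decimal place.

District 4 in 1964: 8.91 / 24.88 × 100 = 35.8
District 4 in 1989: 10.82 / 41.27 × 100 = 26.2

District 4 in 1964: 35.8
District 4 in 1989: 26.2
Difference: -9.6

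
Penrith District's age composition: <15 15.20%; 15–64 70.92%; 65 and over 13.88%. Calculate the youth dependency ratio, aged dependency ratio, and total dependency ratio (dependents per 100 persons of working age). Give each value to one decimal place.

Youth dependency ratio: 21.4
Old-age dependency ratio: 19.6
Total dependency ratio: 41.0

Youth dependency ratio = 15.20 / 70.92 × 100 = 21.4
Old-age dependency ratio = 13.88 / 70.92 × 100 = 19.6
Total dependency ratio = (15.20 + 13.88) / 70.92 × 100 = 29.08 / 70.92 × 100 = 41.0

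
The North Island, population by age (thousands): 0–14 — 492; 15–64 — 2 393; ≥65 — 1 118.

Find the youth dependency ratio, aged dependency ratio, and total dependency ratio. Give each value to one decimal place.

Youth dependency ratio: 20.6
Old-age dependency ratio: 46.7
Total dependency ratio: 67.3

Youth dependency ratio = 492 / 2 393 × 100 = 20.6
Old-age dependency ratio = 1 118 / 2 393 × 100 = 46.7
Total dependency ratio = (492 + 1 118) / 2 393 × 100 = 1 610 / 2 393 × 100 = 67.3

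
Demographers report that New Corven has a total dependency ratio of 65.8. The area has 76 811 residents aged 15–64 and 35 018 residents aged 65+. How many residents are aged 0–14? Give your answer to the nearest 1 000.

Aged 0–14: 16 000

Total dependency ratio = (youth + elderly) / working-age × 100
65.8 = (Y + 35 018) / 76 811 × 100
⇒ 16 000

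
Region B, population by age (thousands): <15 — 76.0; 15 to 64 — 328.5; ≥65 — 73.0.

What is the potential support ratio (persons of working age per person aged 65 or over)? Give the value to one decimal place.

Potential support ratio: 4.5

Potential support ratio = 328.5 / 73.0 = 4.5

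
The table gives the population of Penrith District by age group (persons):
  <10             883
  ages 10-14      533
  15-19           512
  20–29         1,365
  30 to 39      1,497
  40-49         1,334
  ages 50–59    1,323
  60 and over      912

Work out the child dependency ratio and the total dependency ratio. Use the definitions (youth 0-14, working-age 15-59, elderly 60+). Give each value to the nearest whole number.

Youth dependency ratio: 23
Total dependency ratio: 39

0–14: 883 + 533 = 1,416
15–59: 512 + 1,365 + 1,497 + 1,334 + 1,323 = 6,031
60+: 912
Youth dependency ratio = 1,416 / 6,031 × 100 = 23
Total dependency ratio = (1,416 + 912) / 6,031 × 100 = 2,328 / 6,031 × 100 = 39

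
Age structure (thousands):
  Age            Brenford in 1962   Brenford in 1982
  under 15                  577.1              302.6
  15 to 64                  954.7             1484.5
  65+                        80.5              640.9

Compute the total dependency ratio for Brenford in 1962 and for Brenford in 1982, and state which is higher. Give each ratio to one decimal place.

Brenford in 1962: (577.1 + 80.5) / 954.7 × 100 = 657.6 / 954.7 × 100 = 68.9
Brenford in 1982: (302.6 + 640.9) / 1484.5 × 100 = 943.5 / 1484.5 × 100 = 63.6

Brenford in 1962: 68.9
Brenford in 1982: 63.6
Higher: Brenford in 1962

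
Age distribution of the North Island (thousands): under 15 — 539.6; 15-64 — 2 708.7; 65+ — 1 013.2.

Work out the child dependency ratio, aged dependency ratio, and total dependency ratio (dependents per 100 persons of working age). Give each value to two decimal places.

Youth dependency ratio: 19.92
Old-age dependency ratio: 37.41
Total dependency ratio: 57.33

Youth dependency ratio = 539.6 / 2 708.7 × 100 = 19.92
Old-age dependency ratio = 1 013.2 / 2 708.7 × 100 = 37.41
Total dependency ratio = (539.6 + 1 013.2) / 2 708.7 × 100 = 1 552.8 / 2 708.7 × 100 = 57.33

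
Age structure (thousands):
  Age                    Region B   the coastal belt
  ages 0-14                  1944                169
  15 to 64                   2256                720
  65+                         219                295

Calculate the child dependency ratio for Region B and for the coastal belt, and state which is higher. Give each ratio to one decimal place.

Region B: 1944 / 2256 × 100 = 86.2
the coastal belt: 169 / 720 × 100 = 23.5

Region B: 86.2
the coastal belt: 23.5
Higher: Region B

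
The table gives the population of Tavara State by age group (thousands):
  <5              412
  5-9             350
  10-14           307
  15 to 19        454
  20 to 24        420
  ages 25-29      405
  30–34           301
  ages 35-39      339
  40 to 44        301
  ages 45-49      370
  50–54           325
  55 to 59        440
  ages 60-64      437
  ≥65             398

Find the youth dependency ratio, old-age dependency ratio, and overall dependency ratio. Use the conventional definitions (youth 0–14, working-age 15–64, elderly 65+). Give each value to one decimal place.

0–14: 412 + 350 + 307 = 1,069
15–64: 454 + 420 + 405 + 301 + 339 + 301 + 370 + 325 + 440 + 437 = 3,792
65+: 398
Youth dependency ratio = 1,069 / 3,792 × 100 = 28.2
Old-age dependency ratio = 398 / 3,792 × 100 = 10.5
Total dependency ratio = (1,069 + 398) / 3,792 × 100 = 1,467 / 3,792 × 100 = 38.7

Youth dependency ratio: 28.2
Old-age dependency ratio: 10.5
Total dependency ratio: 38.7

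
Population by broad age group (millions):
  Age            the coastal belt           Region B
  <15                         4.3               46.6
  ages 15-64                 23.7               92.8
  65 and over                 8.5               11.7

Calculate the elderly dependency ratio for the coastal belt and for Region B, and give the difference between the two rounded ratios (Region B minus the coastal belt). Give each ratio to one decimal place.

the coastal belt: 35.9
Region B: 12.6
Difference: -23.3

the coastal belt: 8.5 / 23.7 × 100 = 35.9
Region B: 11.7 / 92.8 × 100 = 12.6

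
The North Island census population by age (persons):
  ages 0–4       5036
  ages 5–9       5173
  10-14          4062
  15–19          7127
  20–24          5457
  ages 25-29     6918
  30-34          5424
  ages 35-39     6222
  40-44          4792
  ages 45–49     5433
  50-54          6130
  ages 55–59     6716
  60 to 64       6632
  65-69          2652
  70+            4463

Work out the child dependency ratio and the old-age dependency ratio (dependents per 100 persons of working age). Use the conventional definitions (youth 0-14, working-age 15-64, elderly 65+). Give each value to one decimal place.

Youth dependency ratio: 23.5
Old-age dependency ratio: 11.7

0–14: 5036 + 5173 + 4062 = 14271
15–64: 7127 + 5457 + 6918 + 5424 + 6222 + 4792 + 5433 + 6130 + 6716 + 6632 = 60851
65+: 2652 + 4463 = 7115
Youth dependency ratio = 14271 / 60851 × 100 = 23.5
Old-age dependency ratio = 7115 / 60851 × 100 = 11.7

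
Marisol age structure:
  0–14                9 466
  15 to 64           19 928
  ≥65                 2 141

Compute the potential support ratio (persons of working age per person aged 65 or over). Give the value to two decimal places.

Potential support ratio = 19 928 / 2 141 = 9.31

Potential support ratio: 9.31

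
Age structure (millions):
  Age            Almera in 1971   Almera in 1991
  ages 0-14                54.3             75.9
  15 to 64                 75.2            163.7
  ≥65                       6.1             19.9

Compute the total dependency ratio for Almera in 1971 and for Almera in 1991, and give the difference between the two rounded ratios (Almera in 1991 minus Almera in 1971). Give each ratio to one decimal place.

Almera in 1971: (54.3 + 6.1) / 75.2 × 100 = 60.4 / 75.2 × 100 = 80.3
Almera in 1991: (75.9 + 19.9) / 163.7 × 100 = 95.8 / 163.7 × 100 = 58.5

Almera in 1971: 80.3
Almera in 1991: 58.5
Difference: -21.8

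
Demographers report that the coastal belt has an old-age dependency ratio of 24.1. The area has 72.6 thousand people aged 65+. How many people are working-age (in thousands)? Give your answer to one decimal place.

Old-age dependency ratio = elderly / working-age × 100
24.1 = 72.6 / W × 100
⇒ 301.2

Working-age: 301.2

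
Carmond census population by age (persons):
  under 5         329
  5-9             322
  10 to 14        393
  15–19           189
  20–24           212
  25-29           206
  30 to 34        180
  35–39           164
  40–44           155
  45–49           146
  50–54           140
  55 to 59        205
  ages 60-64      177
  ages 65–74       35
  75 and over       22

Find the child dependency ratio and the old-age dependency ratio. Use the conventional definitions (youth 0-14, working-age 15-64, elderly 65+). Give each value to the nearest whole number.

Youth dependency ratio: 59
Old-age dependency ratio: 3

0–14: 329 + 322 + 393 = 1 044
15–64: 189 + 212 + 206 + 180 + 164 + 155 + 146 + 140 + 205 + 177 = 1 774
65+: 35 + 22 = 57
Youth dependency ratio = 1 044 / 1 774 × 100 = 59
Old-age dependency ratio = 57 / 1 774 × 100 = 3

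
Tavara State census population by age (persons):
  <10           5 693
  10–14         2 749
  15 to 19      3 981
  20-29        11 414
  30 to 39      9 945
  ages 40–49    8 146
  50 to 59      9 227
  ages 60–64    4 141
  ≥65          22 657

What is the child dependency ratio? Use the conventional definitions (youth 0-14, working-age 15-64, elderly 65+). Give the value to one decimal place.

0–14: 5 693 + 2 749 = 8 442
15–64: 3 981 + 11 414 + 9 945 + 8 146 + 9 227 + 4 141 = 46 854
65+: 22 657
Youth dependency ratio = 8 442 / 46 854 × 100 = 18.0

Youth dependency ratio: 18.0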